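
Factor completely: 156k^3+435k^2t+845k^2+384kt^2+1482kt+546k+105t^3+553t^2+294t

Group: 13k(12k^2+27kt+65k+15t^2+79t+42) + 7t(12k^2+27kt+65k+15t^2+79t+42); both groups contain (12k^2+27kt+65k+15t^2+79t+42), so (13k+7t) is a factor with cofactor 12k^2+27kt+65k+15t^2+79t+42.
The cofactor groups again: 12k^2+27kt+65k+15t^2+79t+42 = 4k(3k+3t+14) + (5t+3)(3k+3t+14); both groups contain (3k+3t+14), giving (4k+5t+3)(3k+3t+14).

(13k+7t)(3k+3t+14)(4k+5t+3)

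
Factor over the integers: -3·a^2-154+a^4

Substitute u = a^2 to get a quadratic in u, then factor.
a^2+11 is irreducible over ℤ (always positive, so no real roots).
a^2-14 is irreducible over ℤ (14 is not a perfect square).

(a^2+11)·(a^2-14)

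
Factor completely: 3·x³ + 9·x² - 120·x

Pull out the common factor 3·x, then factor the remaining trinomial.

3·x·(x + 8)·(x - 5)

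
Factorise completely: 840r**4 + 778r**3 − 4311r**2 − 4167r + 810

(4r − 9)(5r + 6)(6r − 1)(7r + 15)

By the rational root theorem, r = 1/6 is a root, so (6r − 1) is a factor; dividing leaves 140r**3 + 153r**2 − 693r − 810.
Continuing, r = −15/7 is a root, giving the factor (7r + 15) and quotient 20r**2 − 21r − 54.
The remaining quadratic factors as (4r − 9)(5r + 6).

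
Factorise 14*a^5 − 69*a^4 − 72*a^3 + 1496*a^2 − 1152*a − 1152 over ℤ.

(2*a − 3)*(7*a + 4)*(a + 4)*(a^2 − 8*a + 24)

Testing divisors of the constant over divisors of the leading coefficient, a = −4/7 is a root, so (7*a + 4) divides it; the quotient is 2*a^4 − 11*a^3 − 4*a^2 + 216*a − 288.
Continuing, a = 3/2 is a root, so (2*a − 3) is a factor; dividing leaves a^3 − 4*a^2 − 8*a + 96.
Next, a = −4 is a root, giving the factor (a + 4) and quotient a^2 − 8*a + 24.
The quadratic a^2 − 8*a + 24 has discriminant −32 < 0 and is irreducible over ℤ.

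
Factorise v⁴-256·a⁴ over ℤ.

(v)⁴ − (4·a)⁴ = ((v)² − (4·a)²)((v)² + (4·a)²); the first factor splits again, the second (v²+16·a²) is irreducible.

(v-4·a)·(v+4·a)·(v²+16·a²)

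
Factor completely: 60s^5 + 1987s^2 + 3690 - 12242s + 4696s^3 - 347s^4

Among the possible rational roots, s = -9/5 is a root, so (5s + 9) is a factor; dividing leaves 12s^4 - 91s^3 + 1103s^2 - 1588s + 410.
Next, s = 5/4 is a root, giving the factor (4s - 5) and quotient 3s^3 - 19s^2 + 252s - 82.
Then s = 1/3 is a root, so (3s - 1) divides it; the quotient is s^2 - 6s + 82.
The quadratic s^2 - 6s + 82 has discriminant -292 < 0 and is irreducible over ℤ.

(3s - 1)(4s - 5)(5s + 9)(s^2 - 6s + 82)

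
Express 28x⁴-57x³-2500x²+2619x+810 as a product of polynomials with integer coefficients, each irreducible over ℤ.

(4x+1)(7x-9)(x+9)(x-10)

Trying the rational-root candidates, x = 9/7 is a root, so (7x-9) is a factor; dividing leaves 4x³-3x²-361x-90.
Then x = -9 is a root, so (x+9) is a factor; dividing leaves 4x²-39x-10.
The remaining quadratic factors as (x-10)(4x+1).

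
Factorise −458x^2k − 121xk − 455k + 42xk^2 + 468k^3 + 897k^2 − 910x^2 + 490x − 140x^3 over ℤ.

Group: x(−140x^2 − 38xk + 70x + 156k^2 − 65k) + (3k + 7)(−140x^2 − 38xk + 70x + 156k^2 − 65k); both groups contain (−140x^2 − 38xk + 70x + 156k^2 − 65k), so (x + 3k + 7) is a factor with cofactor −140x^2 − 38xk + 70x + 156k^2 − 65k.
The cofactor groups again: −140x^2 − 38xk + 70x + 156k^2 − 65k = −10x(14x − 13k) + (−12k + 5)(14x − 13k); both groups contain (14x − 13k), giving −(10x + 12k − 5)(14x − 13k).

−(14x − 13k)(10x + 12k − 5)(x + 3k + 7)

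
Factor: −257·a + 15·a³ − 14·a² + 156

(3·a − 13)·(5·a − 3)·(a + 4)

Trying the rational-root candidates, a = 3/5 is a root, so (5·a − 3) is a factor; dividing leaves 3·a² − a − 52.
The remaining quadratic factors as (3·a − 13)(a + 4).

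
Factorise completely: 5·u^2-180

Pull out the common factor 5; u^2-36 is a difference of squares.

5·(u+6)·(u-6)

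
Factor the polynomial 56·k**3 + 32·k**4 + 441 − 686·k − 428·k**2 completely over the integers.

By the rational root theorem, k = 7/2 is a root, so (2·k − 7) is a factor; dividing leaves 16·k**3 + 84·k**2 + 80·k − 63.
Continuing, k = −7/2 is a root, so (2·k + 7) divides it; the quotient is 8·k**2 + 14·k − 9.
The remaining quadratic factors as (4·k + 9)(2·k − 1).

(2·k + 7)·(2·k − 1)·(2·k − 7)·(4·k + 9)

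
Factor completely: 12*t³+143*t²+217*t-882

Trying the rational-root candidates, t = -9 is a root, so (t+9) is a factor; dividing leaves 12*t²+35*t-98.
The remaining quadratic factors as (4*t-7)(3*t+14).

(3*t+14)*(4*t-7)*(t+9)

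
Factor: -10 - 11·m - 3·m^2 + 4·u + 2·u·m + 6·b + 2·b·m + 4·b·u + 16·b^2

(2·b + m + 2)·(8·b + 2·u - 3·m - 5)

Group: 8·b·(2·b + m + 2) + (2·u - 3·m - 5)·(2·b + m + 2); both groups contain (2·b + m + 2).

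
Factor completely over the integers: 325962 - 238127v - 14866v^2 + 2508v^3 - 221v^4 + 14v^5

Trying the rational-root candidates, v = 9/7 is a root, giving the factor (7v - 9) and quotient 2v^4 - 29v^3 + 321v^2 - 1711v - 36218.
Next, v = -13/2 is a root, so (2v + 13) divides it; the quotient is v^3 - 21v^2 + 297v - 2786.
Then v = 14 is a root, giving the factor (v - 14) and quotient v^2 - 7v + 199.
The quadratic v^2 - 7v + 199 has discriminant -747 < 0 and is irreducible over ℤ.

(2v + 13)(7v - 9)(v - 14)(v^2 - 7v + 199)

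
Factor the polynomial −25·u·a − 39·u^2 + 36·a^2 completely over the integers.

−(13·u − 9·a)·(3·u + 4·a)

Group: −3·u·(13·u − 9·a) − 4·a·(13·u − 9·a); both groups contain (13·u − 9·a).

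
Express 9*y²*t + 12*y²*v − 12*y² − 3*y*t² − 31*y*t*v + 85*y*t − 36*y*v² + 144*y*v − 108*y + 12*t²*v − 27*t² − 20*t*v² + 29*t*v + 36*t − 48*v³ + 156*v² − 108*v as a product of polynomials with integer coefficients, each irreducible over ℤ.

Group: 3*y*(3*y*t + 4*y*v − 4*y − 12*t*v + 27*t − 16*v² + 52*v − 36) + (−t + 3*v)*(3*y*t + 4*y*v − 4*y − 12*t*v + 27*t − 16*v² + 52*v − 36); both groups contain (3*y*t + 4*y*v − 4*y − 12*t*v + 27*t − 16*v² + 52*v − 36), so (3*y − t + 3*v) is a factor with cofactor 3*y*t + 4*y*v − 4*y − 12*t*v + 27*t − 16*v² + 52*v − 36.
The cofactor groups again: 3*y*t + 4*y*v − 4*y − 12*t*v + 27*t − 16*v² + 52*v − 36 = 3*t*(y − 4*v + 9) + (4*v − 4)*(y − 4*v + 9); both groups contain (y − 4*v + 9), giving (3*t + 4*v − 4)*(y − 4*v + 9).

(y − 4*v + 9)*(3*y − t + 3*v)*(3*t + 4*v − 4)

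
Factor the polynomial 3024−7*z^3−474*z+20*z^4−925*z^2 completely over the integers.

Among the possible rational roots, z = 8/5 is a root, so (5*z−8) divides it; the quotient is 4*z^3+5*z^2−177*z−378.
Continuing, z = −9/4 is a root, giving the factor (4*z+9) and quotient z^2−z−42.
The remaining quadratic factors as (z+6)(z−7).

(4*z+9)*(5*z−8)*(z+6)*(z−7)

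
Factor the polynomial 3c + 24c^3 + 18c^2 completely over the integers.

3c(2c + 1)(4c + 1)

Pull out the common factor 3c, then factor the remaining trinomial.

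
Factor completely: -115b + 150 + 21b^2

(3b - 10)(7b - 15)

Need a pair with product 21·150 = 3150 and sum -115: that's -70 and -45.
Split the middle term: 21b^2 - 70b - 45b + 150 = 7b(3b - 10) - 15(3b - 10).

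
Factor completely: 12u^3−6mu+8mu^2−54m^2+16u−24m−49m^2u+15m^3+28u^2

Group: 5m(3m^2−11mu−12m+6u^2+8u) + (2u+2)(3m^2−11mu−12m+6u^2+8u); both groups contain (3m^2−11mu−12m+6u^2+8u), so (5m+2u+2) is a factor with cofactor 3m^2−11mu−12m+6u^2+8u.
The cofactor groups again: 3m^2−11mu−12m+6u^2+8u = m(3m−2u) + (−3u−4)(3m−2u); both groups contain (3m−2u), giving (m−3u−4)(3m−2u).

(3m−2u)(5m+2u+2)(m−3u−4)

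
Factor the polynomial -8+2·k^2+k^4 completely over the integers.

Substitute u = k^2 to get a quadratic in u, then factor.
k^2+4 is irreducible over ℤ (sum of squares).
k^2-2 is irreducible over ℤ (2 is not a perfect square).

(k^2+4)·(k^2-2)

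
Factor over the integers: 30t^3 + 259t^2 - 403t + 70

Among the possible rational roots, t = 1/5 is a root, giving the factor (5t - 1) and quotient 6t^2 + 53t - 70.
The remaining quadratic factors as (t + 10)(6t - 7).

(5t - 1)(6t - 7)(t + 10)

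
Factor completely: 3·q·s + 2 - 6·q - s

Group as (3·q·s - 6·q) + (-s + 2) = 3·q·(s - 2) - (s - 2).
Both groups share the factor (s - 2).

(3·q - 1)·(s - 2)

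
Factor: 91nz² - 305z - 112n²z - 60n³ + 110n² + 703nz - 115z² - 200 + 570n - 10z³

-(15n - 2z - 5)(2n + 5z + 5)(2n - z - 8)

Group: 2n(-30n² - 71nz - 65n + 10z² + 35z + 25) + (-z - 8)(-30n² - 71nz - 65n + 10z² + 35z + 25); both groups contain (-30n² - 71nz - 65n + 10z² + 35z + 25), so (2n - z - 8) is a factor with cofactor -30n² - 71nz - 65n + 10z² + 35z + 25.
The cofactor groups again: -30n² - 71nz - 65n + 10z² + 35z + 25 = -15n(2n + 5z + 5) + (2z + 5)(2n + 5z + 5); both groups contain (2n + 5z + 5), giving -(15n - 2z - 5)(2n + 5z + 5).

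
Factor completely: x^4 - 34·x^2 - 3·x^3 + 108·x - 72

Trying the rational-root candidates, x = 2 is a root, giving the factor (x - 2) and quotient x^3 - x^2 - 36·x + 36.
Next, x = 6 is a root, giving the factor (x - 6) and quotient x^2 + 5·x - 6.
The remaining quadratic factors as (x + 6)(x - 1).

(x + 6)·(x - 1)·(x - 2)·(x - 6)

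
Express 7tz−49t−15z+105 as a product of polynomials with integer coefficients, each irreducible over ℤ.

Group as (7tz−49t) + (−15z+105) = 7t(z−7) − 15(z−7).
Both groups share the factor (z−7).

(7t−15)(z−7)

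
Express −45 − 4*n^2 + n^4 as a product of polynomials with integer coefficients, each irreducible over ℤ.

(n + 3)*(n − 3)*(n^2 + 5)

Substitute u = n^2 to get a quadratic in u, then factor.
n^2 − 9 is a difference of squares.
n^2 + 5 is irreducible over ℤ (always positive, so no real roots).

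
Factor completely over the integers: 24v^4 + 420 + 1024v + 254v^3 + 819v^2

Among the possible rational roots, v = −5/6 is a root, giving the factor (6v + 5) and quotient 4v^3 + 39v^2 + 104v + 84.
Next, v = −7/4 is a root, giving the factor (4v + 7) and quotient v^2 + 8v + 12.
The remaining quadratic factors as (v + 2)(v + 6).

(4v + 7)(6v + 5)(v + 2)(v + 6)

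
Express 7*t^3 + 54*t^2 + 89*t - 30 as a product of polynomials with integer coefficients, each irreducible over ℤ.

(7*t - 2)*(t + 3)*(t + 5)

Testing divisors of the constant over divisors of the leading coefficient, t = 2/7 is a root, giving the factor (7*t - 2) and quotient t^2 + 8*t + 15.
The remaining quadratic factors as (t + 5)(t + 3).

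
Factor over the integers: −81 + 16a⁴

Difference of squares twice: with A = 2a and B = 3, A⁴ − B⁴ = (A² − B²)(A² + B²), and A² − B² factors again.

(2a + 3)(2a − 3)(4a² + 9)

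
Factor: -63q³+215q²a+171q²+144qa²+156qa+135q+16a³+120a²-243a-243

Group: 7q(-9q²+32qa+36q+16a²-24a-27) + (a+9)(-9q²+32qa+36q+16a²-24a-27); both groups contain (-9q²+32qa+36q+16a²-24a-27), so (7q+a+9) is a factor with cofactor -9q²+32qa+36q+16a²-24a-27.
The cofactor groups again: -9q²+32qa+36q+16a²-24a-27 = -q(9q+4a-9) + (4a+3)(9q+4a-9); both groups contain (9q+4a-9), giving -(q-4a-3)(9q+4a-9).

-(q-4a-3)(9q+4a-9)(7q+a+9)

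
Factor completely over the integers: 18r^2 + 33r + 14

(3r + 2)(6r + 7)

Need a pair with product 18·14 = 252 and sum 33: that's 12 and 21.
Split the middle term: 18r^2 + 12r + 21r + 14 = 6r(3r + 2) + 7(3r + 2).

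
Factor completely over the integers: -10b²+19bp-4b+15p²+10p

Group: -5b(2b-5p) + (-3p-2)(2b-5p); both groups contain (2b-5p).

-(2b-5p)(5b+3p+2)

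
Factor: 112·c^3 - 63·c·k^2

Pull out the common factor 7·c; 16·c^2 - 9·k^2 is a difference of squares.

7·c·(4·c + 3·k)·(4·c - 3·k)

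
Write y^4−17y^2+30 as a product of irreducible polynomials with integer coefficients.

(y^2−15)(y^2−2)

Substitute u = y^2 to get a quadratic in u, then factor.
y^2−2 is irreducible over ℤ (2 is not a perfect square).
y^2−15 is irreducible over ℤ (15 is not a perfect square).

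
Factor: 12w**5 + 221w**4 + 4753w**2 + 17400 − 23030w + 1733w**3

(3w − 4)(4w − 5)(w + 10)(w**2 + 11w + 87)

Testing divisors of the constant over divisors of the leading coefficient, w = 5/4 is a root, so (4w − 5) divides it; the quotient is 3w**4 + 59w**3 + 507w**2 + 1822w − 3480.
Then w = −10 is a root, so (w + 10) is a factor; dividing leaves 3w**3 + 29w**2 + 217w − 348.
Continuing, w = 4/3 is a root, giving the factor (3w − 4) and quotient w**2 + 11w + 87.
The quadratic w**2 + 11w + 87 has discriminant −227 < 0 and is irreducible over ℤ.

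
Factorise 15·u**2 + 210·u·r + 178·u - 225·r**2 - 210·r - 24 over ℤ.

Group: 15·u·(u + 15·r + 12) + (-15·r - 2)·(u + 15·r + 12); both groups contain (u + 15·r + 12).

(15·u - 15·r - 2)·(u + 15·r + 12)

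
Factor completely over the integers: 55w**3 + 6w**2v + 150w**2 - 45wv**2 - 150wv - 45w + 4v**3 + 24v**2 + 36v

(5w - 4v)(11w - v - 3)(w + v + 3)

Group: w(55w**2 - 49wv - 15w + 4v**2 + 12v) + (v + 3)(55w**2 - 49wv - 15w + 4v**2 + 12v); both groups contain (55w**2 - 49wv - 15w + 4v**2 + 12v), so (w + v + 3) is a factor with cofactor 55w**2 - 49wv - 15w + 4v**2 + 12v.
The cofactor groups again: 55w**2 - 49wv - 15w + 4v**2 + 12v = 11w(5w - 4v) + (-v - 3)(5w - 4v); both groups contain (5w - 4v), giving (11w - v - 3)(5w - 4v).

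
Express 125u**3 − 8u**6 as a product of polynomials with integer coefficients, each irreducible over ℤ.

−u**3(2u − 5)(4u**2 + 10u + 25)

Pull out the common factor u**3, leaving −8u**3 + 125.
Recognize a difference of cubes with the parts 5 and 2u.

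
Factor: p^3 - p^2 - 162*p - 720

(p + 6)*(p + 8)*(p - 15)

Testing divisors of the constant over divisors of the leading coefficient, p = -8 is a root, so (p + 8) divides it; the quotient is p^2 - 9*p - 90.
The remaining quadratic factors as (p + 6)(p - 15).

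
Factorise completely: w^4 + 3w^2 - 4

Substitute u = w^2 to get a quadratic in u, then factor.
w^2 + 4 is irreducible over ℤ (sum of squares).
w^2 - 1 is a difference of squares.

(w + 1)(w - 1)(w^2 + 4)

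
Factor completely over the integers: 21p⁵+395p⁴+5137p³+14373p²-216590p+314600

(3p-10)(7p-13)(p+11)(p²+13p+220)

Testing divisors of the constant over divisors of the leading coefficient, p = 13/7 is a root, so (7p-13) divides it; the quotient is 3p⁴+62p³+849p²+3630p-24200.
Next, p = 10/3 is a root, so (3p-10) divides it; the quotient is p³+24p²+363p+2420.
Next, p = -11 is a root, so (p+11) is a factor; dividing leaves p²+13p+220.
The quadratic p²+13p+220 has discriminant -711 < 0 and is irreducible over ℤ.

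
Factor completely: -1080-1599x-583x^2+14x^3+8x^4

(2x+3)(4x+5)(x+8)(x-9)

Among the possible rational roots, x = -5/4 is a root, so (4x+5) divides it; the quotient is 2x^3+x^2-147x-216.
Then x = -3/2 is a root, giving the factor (2x+3) and quotient x^2-x-72.
The remaining quadratic factors as (x+8)(x-9).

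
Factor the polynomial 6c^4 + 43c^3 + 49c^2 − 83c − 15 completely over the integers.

(6c + 1)(c + 3)(c + 5)(c − 1)

Testing divisors of the constant over divisors of the leading coefficient, c = −1/6 is a root, so (6c + 1) is a factor; dividing leaves c^3 + 7c^2 + 7c − 15.
Next, c = 1 is a root, giving the factor (c − 1) and quotient c^2 + 8c + 15.
The remaining quadratic factors as (c + 5)(c + 3).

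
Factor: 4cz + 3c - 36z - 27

(4z + 3)(c - 9)

Group as (4cz + 3c) + (-36z - 27) = c(4z + 3) - 9(4z + 3).
Both groups share the factor (4z + 3).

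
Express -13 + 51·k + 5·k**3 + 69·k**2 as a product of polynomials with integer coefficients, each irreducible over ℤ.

By the rational root theorem, k = -13 is a root, giving the factor (k + 13) and quotient 5·k**2 + 4·k - 1.
The remaining quadratic factors as (5·k - 1)(k + 1).

(5·k - 1)·(k + 1)·(k + 13)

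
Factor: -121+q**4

Substitute u = q**2 to get a quadratic in u, then factor.
q**2+11 is irreducible over ℤ (always positive, so no real roots).
q**2-11 is irreducible over ℤ (11 is not a perfect square).

(q**2+11)(q**2-11)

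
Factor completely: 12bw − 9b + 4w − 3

(3b + 1)(4w − 3)

Group as (12bw − 9b) + (4w − 3) = 3b(4w − 3) + (4w − 3).
Both groups share the factor (4w − 3).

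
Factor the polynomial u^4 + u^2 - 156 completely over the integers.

Substitute w = u^2 to get a quadratic in w, then factor.
u^2 + 13 is irreducible over ℤ (always positive, so no real roots).
u^2 - 12 is irreducible over ℤ (12 is not a perfect square).

(u^2 + 13)*(u^2 - 12)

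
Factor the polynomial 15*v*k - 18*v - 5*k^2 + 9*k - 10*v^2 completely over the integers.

Group: -5*v*(2*v - k) + (5*k - 9)*(2*v - k); both groups contain (2*v - k).

-(5*v - 5*k + 9)*(2*v - k)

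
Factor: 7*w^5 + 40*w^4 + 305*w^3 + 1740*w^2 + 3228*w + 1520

(7*w + 5)*(w + 2)*(w + 4)*(w^2 - w + 38)

Among the possible rational roots, w = -4 is a root, so (w + 4) is a factor; dividing leaves 7*w^4 + 12*w^3 + 257*w^2 + 712*w + 380.
Then w = -2 is a root, so (w + 2) divides it; the quotient is 7*w^3 - 2*w^2 + 261*w + 190.
Then w = -5/7 is a root, so (7*w + 5) divides it; the quotient is w^2 - w + 38.
The quadratic w^2 - w + 38 has discriminant -151 < 0 and is irreducible over ℤ.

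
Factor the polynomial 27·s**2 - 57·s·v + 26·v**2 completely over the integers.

(3·s - 2·v)·(9·s - 13·v)

Group: 9·s·(3·s - 2·v) - 13·v·(3·s - 2·v); both groups contain (3·s - 2·v).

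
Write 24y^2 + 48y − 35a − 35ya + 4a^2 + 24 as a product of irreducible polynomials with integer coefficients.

(3y − 4a + 3)(8y − a + 8)

Group: 3y(8y − a + 8) + (−4a + 3)(8y − a + 8); both groups contain (8y − a + 8).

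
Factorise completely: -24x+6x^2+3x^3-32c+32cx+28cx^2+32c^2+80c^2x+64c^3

(4c+3x)(4c+x+4)(4c+x-2)

Group: 4c(16c^2+16cx+16c+3x^2+12x) + (x-2)(16c^2+16cx+16c+3x^2+12x); both groups contain (16c^2+16cx+16c+3x^2+12x), so (4c+x-2) is a factor with cofactor 16c^2+16cx+16c+3x^2+12x.
The cofactor groups again: 16c^2+16cx+16c+3x^2+12x = 4c(4c+3x) + (x+4)(4c+3x); both groups contain (4c+3x), giving (4c+x+4)(4c+3x).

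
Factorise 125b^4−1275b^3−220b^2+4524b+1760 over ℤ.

By the rational root theorem, b = 10 is a root, giving the factor (b−10) and quotient 125b^3−25b^2−470b−176.
Then b = 11/5 is a root, so (5b−11) divides it; the quotient is 25b^2+50b+16.
The remaining quadratic factors as (5b+2)(5b+8).

(5b+2)(5b+8)(5b−11)(b−10)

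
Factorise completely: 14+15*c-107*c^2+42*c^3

Testing divisors of the constant over divisors of the leading coefficient, c = -2/7 is a root, giving the factor (7*c+2) and quotient 6*c^2-17*c+7.
The remaining quadratic factors as (3*c-7)(2*c-1).

(2*c-1)*(3*c-7)*(7*c+2)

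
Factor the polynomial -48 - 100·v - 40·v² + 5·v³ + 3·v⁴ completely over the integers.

By the rational root theorem, v = -2 is a root, so (v + 2) divides it; the quotient is 3·v³ - v² - 38·v - 24.
Next, v = -2/3 is a root, so (3·v + 2) divides it; the quotient is v² - v - 12.
The remaining quadratic factors as (v - 4)(v + 3).

(3·v + 2)·(v + 2)·(v + 3)·(v - 4)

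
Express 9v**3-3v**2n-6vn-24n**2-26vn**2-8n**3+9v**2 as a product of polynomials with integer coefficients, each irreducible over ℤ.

(v-2n)(3v+4n)(3v+n+3)

Group: 3v(3v**2-2vn-8n**2) + (n+3)(3v**2-2vn-8n**2); both groups contain (3v**2-2vn-8n**2), so (3v+n+3) is a factor with cofactor 3v**2-2vn-8n**2.
The cofactor groups again: 3v**2-2vn-8n**2 = v(3v+4n) - 2n(3v+4n); both groups contain (3v+4n), giving (v-2n)(3v+4n).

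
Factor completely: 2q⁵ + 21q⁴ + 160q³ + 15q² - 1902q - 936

Among the possible rational roots, q = -1/2 is a root, so (2q + 1) divides it; the quotient is q⁴ + 10q³ + 75q² - 30q - 936.
Continuing, q = 3 is a root, so (q - 3) divides it; the quotient is q³ + 13q² + 114q + 312.
Next, q = -4 is a root, so (q + 4) divides it; the quotient is q² + 9q + 78.
The quadratic q² + 9q + 78 has discriminant -231 < 0 and is irreducible over ℤ.

(2q + 1)(q + 4)(q - 3)(q² + 9q + 78)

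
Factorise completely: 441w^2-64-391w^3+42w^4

Testing divisors of the constant over divisors of the leading coefficient, w = -1/3 is a root, so (3w+1) divides it; the quotient is 14w^3-135w^2+192w-64.
Then w = 1/2 is a root, so (2w-1) is a factor; dividing leaves 7w^2-64w+64.
The remaining quadratic factors as (w-8)(7w-8).

(2w-1)(3w+1)(7w-8)(w-8)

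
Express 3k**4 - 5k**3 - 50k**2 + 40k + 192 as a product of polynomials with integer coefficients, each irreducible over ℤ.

Trying the rational-root candidates, k = -3 is a root, so (k + 3) is a factor; dividing leaves 3k**3 - 14k**2 - 8k + 64.
Next, k = 8/3 is a root, giving the factor (3k - 8) and quotient k**2 - 2k - 8.
The remaining quadratic factors as (k + 2)(k - 4).

(3k - 8)(k + 2)(k + 3)(k - 4)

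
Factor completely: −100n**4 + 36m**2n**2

4n**2(3m + 5n)(3m − 5n)

Pull out the common factor 4n**2; 9m**2 − 25n**2 is a difference of squares.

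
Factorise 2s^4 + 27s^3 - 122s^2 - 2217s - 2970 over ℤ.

(2s + 3)(s + 10)(s + 11)(s - 9)

Testing divisors of the constant over divisors of the leading coefficient, s = -11 is a root, so (s + 11) is a factor; dividing leaves 2s^3 + 5s^2 - 177s - 270.
Then s = -10 is a root, so (s + 10) is a factor; dividing leaves 2s^2 - 15s - 27.
The remaining quadratic factors as (s - 9)(2s + 3).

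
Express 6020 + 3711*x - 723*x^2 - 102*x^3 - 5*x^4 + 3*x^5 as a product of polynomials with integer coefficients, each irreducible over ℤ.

(3*x + 4)*(x - 5)*(x - 7)*(x^2 + 9*x + 43)

Among the possible rational roots, x = 7 is a root, so (x - 7) divides it; the quotient is 3*x^4 + 16*x^3 + 10*x^2 - 653*x - 860.
Continuing, x = -4/3 is a root, so (3*x + 4) is a factor; dividing leaves x^3 + 4*x^2 - 2*x - 215.
Next, x = 5 is a root, so (x - 5) divides it; the quotient is x^2 + 9*x + 43.
The quadratic x^2 + 9*x + 43 has discriminant -91 < 0 and is irreducible over ℤ.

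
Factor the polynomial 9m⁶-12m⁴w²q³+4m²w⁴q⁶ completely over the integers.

m²(3m²-2w²q³)²

Factor out m² first: what remains is 9m⁴-12m²w²q³+4w⁴q⁶.
Recognize a perfect-square trinomial with the parts 2w²q³ and 3m².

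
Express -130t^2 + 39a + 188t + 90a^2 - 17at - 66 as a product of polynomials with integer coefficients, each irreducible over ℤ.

Group: 10a(9a + 10t - 6) + (-13t + 11)(9a + 10t - 6); both groups contain (9a + 10t - 6).

(10a - 13t + 11)(9a + 10t - 6)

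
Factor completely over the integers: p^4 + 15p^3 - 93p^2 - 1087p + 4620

(p + 11)(p + 15)(p - 4)(p - 7)

Testing divisors of the constant over divisors of the leading coefficient, p = 4 is a root, so (p - 4) divides it; the quotient is p^3 + 19p^2 - 17p - 1155.
Continuing, p = -11 is a root, so (p + 11) is a factor; dividing leaves p^2 + 8p - 105.
The remaining quadratic factors as (p + 15)(p - 7).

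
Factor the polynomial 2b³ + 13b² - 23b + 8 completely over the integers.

(2b - 1)(b + 8)(b - 1)

By the rational root theorem, b = -8 is a root, so (b + 8) is a factor; dividing leaves 2b² - 3b + 1.
The remaining quadratic factors as (2b - 1)(b - 1).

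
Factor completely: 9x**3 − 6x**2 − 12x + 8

Group as (9x**3 − 12x) + (−6x**2 + 8) = 3x(3x**2 − 4) − 2(3x**2 − 4).
Both groups share the factor (3x**2 − 4).

(3x − 2)(3x**2 − 4)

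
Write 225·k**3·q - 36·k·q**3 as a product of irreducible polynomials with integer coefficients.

9·k·q·(5·k + 2·q)·(5·k - 2·q)

Every term has a factor of 9·k·q. Then 25·k**2 - 4·q**2 = (5·k)² − (2·q)².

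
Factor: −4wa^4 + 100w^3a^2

Factor out 4wa^2, leaving 25w^2 − a^2, which is a difference of two squares.

4a^2w(5w − a)(5w + a)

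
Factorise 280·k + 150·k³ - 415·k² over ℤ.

5·k·(5·k - 8)·(6·k - 7)

Pull out the common factor 5·k, then factor the remaining trinomial.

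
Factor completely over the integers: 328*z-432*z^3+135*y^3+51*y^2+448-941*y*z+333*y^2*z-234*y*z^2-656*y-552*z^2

(3*y+8*z+8)*(5*y-6*z-7)*(9*y+9*z-8)

Group: 9*y*(15*y^2+22*y*z+19*y-48*z^2-104*z-56) + (9*z-8)*(15*y^2+22*y*z+19*y-48*z^2-104*z-56); both groups contain (15*y^2+22*y*z+19*y-48*z^2-104*z-56), so (9*y+9*z-8) is a factor with cofactor 15*y^2+22*y*z+19*y-48*z^2-104*z-56.
The cofactor groups again: 15*y^2+22*y*z+19*y-48*z^2-104*z-56 = 5*y*(3*y+8*z+8) + (-6*z-7)*(3*y+8*z+8); both groups contain (3*y+8*z+8), giving (5*y-6*z-7)*(3*y+8*z+8).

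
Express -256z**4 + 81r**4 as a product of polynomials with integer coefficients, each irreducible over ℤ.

(3r + 4z)(3r - 4z)(9r**2 + 16z**2)

Write as (9r**2)² − (16z**2)², then factor 9r**2 - 16z**2 once more.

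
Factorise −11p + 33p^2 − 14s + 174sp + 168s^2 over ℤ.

Group: 12s(14s + 11p) + (3p − 1)(14s + 11p); both groups contain (14s + 11p).

(14s + 11p)(12s + 3p − 1)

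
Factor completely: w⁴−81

(w+3)(w−3)(w²+9)

Write as (w²)² − (9)², then factor w²−9 once more.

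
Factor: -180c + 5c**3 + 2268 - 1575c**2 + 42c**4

(6c - 7)(7c + 9)(c + 6)(c - 6)

Testing divisors of the constant over divisors of the leading coefficient, c = 7/6 is a root, giving the factor (6c - 7) and quotient 7c**3 + 9c**2 - 252c - 324.
Continuing, c = -6 is a root, so (c + 6) divides it; the quotient is 7c**2 - 33c - 54.
The remaining quadratic factors as (7c + 9)(c - 6).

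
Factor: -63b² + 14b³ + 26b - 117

(2b - 9)(7b² + 13)

Group as (14b³ + 26b) + (-63b² - 117) = 2b(7b² + 13) - 9(7b² + 13).
Both groups share the factor (7b² + 13).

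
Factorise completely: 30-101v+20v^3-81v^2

Trying the rational-root candidates, v = -6/5 is a root, so (5v+6) is a factor; dividing leaves 4v^2-21v+5.
The remaining quadratic factors as (v-5)(4v-1).

(4v-1)(5v+6)(v-5)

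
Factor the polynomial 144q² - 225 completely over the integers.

9(4q + 5)(4q - 5)

Pull out the common factor 9; 16q² - 25 is a difference of squares.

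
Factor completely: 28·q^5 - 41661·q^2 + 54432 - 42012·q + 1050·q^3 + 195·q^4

By the rational root theorem, q = -12/7 is a root, so (7·q + 12) is a factor; dividing leaves 4·q^4 + 21·q^3 + 114·q^2 - 6147·q + 4536.
Then q = 3/4 is a root, so (4·q - 3) is a factor; dividing leaves q^3 + 6·q^2 + 33·q - 1512.
Next, q = 9 is a root, giving the factor (q - 9) and quotient q^2 + 15·q + 168.
The quadratic q^2 + 15·q + 168 has discriminant -447 < 0 and is irreducible over ℤ.

(4·q - 3)·(7·q + 12)·(q - 9)·(q^2 + 15·q + 168)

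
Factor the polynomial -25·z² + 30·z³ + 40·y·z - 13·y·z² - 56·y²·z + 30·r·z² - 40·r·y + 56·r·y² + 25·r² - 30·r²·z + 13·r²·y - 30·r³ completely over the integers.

-(5·r - 8·y + 5·z)·(6·r + 7·y + 6·z - 5)·(r - z)

Group: 6·r·(-5·r² + 8·r·y - 8·y·z + 5·z²) + (7·y + 6·z - 5)·(-5·r² + 8·r·y - 8·y·z + 5·z²); both groups contain (-5·r² + 8·r·y - 8·y·z + 5·z²), so (6·r + 7·y + 6·z - 5) is a factor with cofactor -5·r² + 8·r·y - 8·y·z + 5·z².
The cofactor groups again: -5·r² + 8·r·y - 8·y·z + 5·z² = -r·(5·r - 8·y + 5·z) + z·(5·r - 8·y + 5·z); both groups contain (5·r - 8·y + 5·z), giving -(r - z)·(5·r - 8·y + 5·z).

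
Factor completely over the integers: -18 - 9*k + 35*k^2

Need a pair with product 35·(-18) = -630 and sum -9: that's 21 and -30.
Split the middle term: 35*k^2 + 21*k - 30*k - 18 = 7*k*(5*k + 3) - 6*(5*k + 3).

(5*k + 3)*(7*k - 6)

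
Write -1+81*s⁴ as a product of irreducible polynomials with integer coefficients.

(3*s+1)*(3*s-1)*(9*s²+1)

Write as (9*s²)² − (1)², then factor 9*s²-1 once more.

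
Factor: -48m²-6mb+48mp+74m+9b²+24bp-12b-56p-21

-(8m-3b-8p-3)(6m+3b-7)

Group: -8m(6m+3b-7) + (3b+8p+3)(6m+3b-7); both groups contain (6m+3b-7).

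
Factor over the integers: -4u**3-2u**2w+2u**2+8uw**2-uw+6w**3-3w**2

Group: 2u(-2u**2+uw+3w**2) + (2w-1)(-2u**2+uw+3w**2); both groups contain (-2u**2+uw+3w**2), so (2u+2w-1) is a factor with cofactor -2u**2+uw+3w**2.
The cofactor groups again: -2u**2+uw+3w**2 = -u(2u-3w) - w(2u-3w); both groups contain (2u-3w), giving -(u+w)(2u-3w).

-(2u+2w-1)(2u-3w)(u+w)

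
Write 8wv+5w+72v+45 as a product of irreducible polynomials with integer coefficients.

Group as (8wv+5w) + (72v+45) = w(8v+5) + 9(8v+5).
Both groups share the factor (8v+5).

(8v+5)(w+9)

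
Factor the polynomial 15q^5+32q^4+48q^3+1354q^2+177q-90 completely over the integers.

Trying the rational-root candidates, q = -1/3 is a root, giving the factor (3q+1) and quotient 5q^4+9q^3+13q^2+447q-90.
Next, q = 1/5 is a root, giving the factor (5q-1) and quotient q^3+2q^2+3q+90.
Continuing, q = -5 is a root, so (q+5) is a factor; dividing leaves q^2-3q+18.
The quadratic q^2-3q+18 has discriminant -63 < 0 and is irreducible over ℤ.

(3q+1)(5q-1)(q+5)(q^2-3q+18)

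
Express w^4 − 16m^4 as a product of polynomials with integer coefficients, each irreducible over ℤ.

Write as (w^2)² − (4m^2)², then factor w^2 − 4m^2 once more.

(w − 2m)(w + 2m)(w^2 + 4m^2)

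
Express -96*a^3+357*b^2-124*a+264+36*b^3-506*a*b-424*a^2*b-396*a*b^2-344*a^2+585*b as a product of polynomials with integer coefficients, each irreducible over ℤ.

-(12*a-b-8)*(2*a+3*b+3)*(4*a+12*b+11)

Group: 4*a*(-24*a^2-34*a*b-20*a+3*b^2+27*b+24) + (12*b+11)*(-24*a^2-34*a*b-20*a+3*b^2+27*b+24); both groups contain (-24*a^2-34*a*b-20*a+3*b^2+27*b+24), so (4*a+12*b+11) is a factor with cofactor -24*a^2-34*a*b-20*a+3*b^2+27*b+24.
The cofactor groups again: -24*a^2-34*a*b-20*a+3*b^2+27*b+24 = -2*a*(12*a-b-8) + (-3*b-3)*(12*a-b-8); both groups contain (12*a-b-8), giving -(2*a+3*b+3)*(12*a-b-8).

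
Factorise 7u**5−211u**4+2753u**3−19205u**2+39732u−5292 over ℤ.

Among the possible rational roots, u = 3 is a root, giving the factor (u−3) and quotient 7u**4−190u**3+2183u**2−12656u+1764.
Then u = 1/7 is a root, so (7u−1) divides it; the quotient is u**3−27u**2+308u−1764.
Continuing, u = 14 is a root, so (u−14) is a factor; dividing leaves u**2−13u+126.
The quadratic u**2−13u+126 has discriminant −335 < 0 and is irreducible over ℤ.

(7u−1)(u−14)(u−3)(u**2−13u+126)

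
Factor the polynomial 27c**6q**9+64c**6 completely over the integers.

Pull out the common factor c**6, leaving 27q**9+64.
Recognize a sum of cubes with the parts 4 and 3q**3.

c**6(3q**3+4)(9q**6-12q**3+16)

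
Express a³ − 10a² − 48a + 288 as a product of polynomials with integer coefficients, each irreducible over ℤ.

(a + 6)(a − 12)(a − 4)

By the rational root theorem, a = 12 is a root, so (a − 12) is a factor; dividing leaves a² + 2a − 24.
The remaining quadratic factors as (a + 6)(a − 4).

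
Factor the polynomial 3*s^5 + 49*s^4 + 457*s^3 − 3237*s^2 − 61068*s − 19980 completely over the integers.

Among the possible rational roots, s = −10 is a root, so (s + 10) divides it; the quotient is 3*s^4 + 19*s^3 + 267*s^2 − 5907*s − 1998.
Next, s = −1/3 is a root, giving the factor (3*s + 1) and quotient s^3 + 6*s^2 + 87*s − 1998.
Continuing, s = 9 is a root, giving the factor (s − 9) and quotient s^2 + 15*s + 222.
The quadratic s^2 + 15*s + 222 has discriminant −663 < 0 and is irreducible over ℤ.

(3*s + 1)*(s + 10)*(s − 9)*(s^2 + 15*s + 222)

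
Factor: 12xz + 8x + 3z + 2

Group as (12xz + 8x) + (3z + 2) = 4x(3z + 2) + (3z + 2).
Both groups share the factor (3z + 2).

(3z + 2)(4x + 1)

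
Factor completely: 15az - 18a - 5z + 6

Group as (15az - 18a) + (-5z + 6) = 3a(5z - 6) - (5z - 6).
Both groups share the factor (5z - 6).

(3a - 1)(5z - 6)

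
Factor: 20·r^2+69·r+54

(4·r+9)·(5·r+6)

Need a pair with product 20·54 = 1080 and sum 69: that's 24 and 45.
Split the middle term: 20·r^2+24·r + 45·r+54 = 4·r·(5·r+6) + 9·(5·r+6).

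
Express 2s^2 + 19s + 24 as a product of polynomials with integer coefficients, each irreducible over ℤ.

(2s + 3)(s + 8)

Need a pair with product 2·24 = 48 and sum 19: that's 3 and 16.
Split the middle term: 2s^2 + 3s + 16s + 24 = s(2s + 3) + 8(2s + 3).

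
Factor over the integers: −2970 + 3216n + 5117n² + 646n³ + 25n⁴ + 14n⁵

(2n − 1)(7n + 9)(n + 5)(n² − 4n + 66)

By the rational root theorem, n = −9/7 is a root, so (7n + 9) divides it; the quotient is 2n⁴ + n³ + 91n² + 614n − 330.
Then n = 1/2 is a root, giving the factor (2n − 1) and quotient n³ + n² + 46n + 330.
Then n = −5 is a root, so (n + 5) is a factor; dividing leaves n² − 4n + 66.
The quadratic n² − 4n + 66 has discriminant −248 < 0 and is irreducible over ℤ.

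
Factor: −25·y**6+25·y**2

−25·y**2·(y+1)·(y−1)·(y**2+1)

Pull out the common factor 25·y**2, leaving −y**4+1.
Recognize a difference of squares with the parts 1 and y**2.
−y**2+1 is again a difference of squares: (−y+1)·(y+1).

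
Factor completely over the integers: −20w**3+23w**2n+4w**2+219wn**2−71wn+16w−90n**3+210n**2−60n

Group: 5w(−4w**2+3wn+4w+45n**2−15n) + (−2n+4)(−4w**2+3wn+4w+45n**2−15n); both groups contain (−4w**2+3wn+4w+45n**2−15n), so (5w−2n+4) is a factor with cofactor −4w**2+3wn+4w+45n**2−15n.
The cofactor groups again: −4w**2+3wn+4w+45n**2−15n = −w(4w−15n) + (−3n+1)(4w−15n); both groups contain (4w−15n), giving −(w+3n−1)(4w−15n).

−(4w−15n)(5w−2n+4)(w+3n−1)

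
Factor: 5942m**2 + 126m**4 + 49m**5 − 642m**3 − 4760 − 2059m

(7m + 5)(7m − 8)(m + 7)(m**2 − 4m + 17)

Among the possible rational roots, m = 8/7 is a root, giving the factor (7m − 8) and quotient 7m**4 + 26m**3 − 62m**2 + 778m + 595.
Continuing, m = −5/7 is a root, giving the factor (7m + 5) and quotient m**3 + 3m**2 − 11m + 119.
Continuing, m = −7 is a root, so (m + 7) divides it; the quotient is m**2 − 4m + 17.
The quadratic m**2 − 4m + 17 has discriminant −52 < 0 and is irreducible over ℤ.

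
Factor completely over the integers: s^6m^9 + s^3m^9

m^9s^3(s + 1)(s^2 − s + 1)

Every term has a factor of s^3m^9; factoring it out leaves s^3 + 1.
Recognize a sum of cubes with the parts s and 1.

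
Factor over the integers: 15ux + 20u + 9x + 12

Group as (15ux + 20u) + (9x + 12) = 5u(3x + 4) + 3(3x + 4).
Both groups share the factor (3x + 4).

(3x + 4)(5u + 3)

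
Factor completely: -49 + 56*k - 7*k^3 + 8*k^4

Group as (8*k^4 + 56*k) + (-7*k^3 - 49) = 8*k*(k^3 + 7) - 7*(k^3 + 7).
Both groups share the factor (k^3 + 7).

(8*k - 7)*(k^3 + 7)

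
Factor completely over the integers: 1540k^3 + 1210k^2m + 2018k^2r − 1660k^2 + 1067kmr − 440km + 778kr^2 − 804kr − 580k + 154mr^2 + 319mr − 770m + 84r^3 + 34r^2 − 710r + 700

Group: 11k(140k^2 + 110km + 158kr − 240k + 77mr − 110m + 42r^2 − 130r + 100) + (2r + 7)(140k^2 + 110km + 158kr − 240k + 77mr − 110m + 42r^2 − 130r + 100); both groups contain (140k^2 + 110km + 158kr − 240k + 77mr − 110m + 42r^2 − 130r + 100), so (11k + 2r + 7) is a factor with cofactor 140k^2 + 110km + 158kr − 240k + 77mr − 110m + 42r^2 − 130r + 100.
The cofactor groups again: 140k^2 + 110km + 158kr − 240k + 77mr − 110m + 42r^2 − 130r + 100 = 10k(14k + 11m + 6r − 10) + (7r − 10)(14k + 11m + 6r − 10); both groups contain (14k + 11m + 6r − 10), giving (10k + 7r − 10)(14k + 11m + 6r − 10).

(10k + 7r − 10)(11k + 2r + 7)(14k + 11m + 6r − 10)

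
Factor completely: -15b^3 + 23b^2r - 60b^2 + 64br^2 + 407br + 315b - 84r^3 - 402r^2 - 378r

-(3b - 7r - 9)(5b - 6r)(b + 2r + 7)

Group: b(-15b^2 + 53br + 45b - 42r^2 - 54r) + (2r + 7)(-15b^2 + 53br + 45b - 42r^2 - 54r); both groups contain (-15b^2 + 53br + 45b - 42r^2 - 54r), so (b + 2r + 7) is a factor with cofactor -15b^2 + 53br + 45b - 42r^2 - 54r.
The cofactor groups again: -15b^2 + 53br + 45b - 42r^2 - 54r = -3b(5b - 6r) + (7r + 9)(5b - 6r); both groups contain (5b - 6r), giving -(3b - 7r - 9)(5b - 6r).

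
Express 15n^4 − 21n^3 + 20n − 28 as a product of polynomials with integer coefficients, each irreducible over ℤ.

Group as (15n^4 + 20n) + (−21n^3 − 28) = 5n(3n^3 + 4) − 7(3n^3 + 4).
Both groups share the factor (3n^3 + 4).

(5n − 7)(3n^3 + 4)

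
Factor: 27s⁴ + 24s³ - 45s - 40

(9s + 8)(3s³ - 5)

Group as (27s⁴ - 45s) + (24s³ - 40) = 9s(3s³ - 5) + 8(3s³ - 5).
Both groups share the factor (3s³ - 5).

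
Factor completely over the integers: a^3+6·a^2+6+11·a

(a+1)·(a+2)·(a+3)

Testing divisors of the constant over divisors of the leading coefficient, a = -3 is a root, giving the factor (a+3) and quotient a^2+3·a+2.
The remaining quadratic factors as (a+2)(a+1).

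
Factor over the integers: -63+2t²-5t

Need a pair with product 2·(-63) = -126 and sum -5: that's 9 and -14.
Split the middle term: 2t²+9t - 14t-63 = t(2t+9) - 7(2t+9).

(2t+9)(t-7)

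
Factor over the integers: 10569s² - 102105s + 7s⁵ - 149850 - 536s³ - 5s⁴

(7s + 9)(s + 15)(s - 10)(s² - 7s + 111)

By the rational root theorem, s = -15 is a root, so (s + 15) is a factor; dividing leaves 7s⁴ - 110s³ + 1114s² - 6141s - 9990.
Continuing, s = 10 is a root, so (s - 10) divides it; the quotient is 7s³ - 40s² + 714s + 999.
Then s = -9/7 is a root, giving the factor (7s + 9) and quotient s² - 7s + 111.
The quadratic s² - 7s + 111 has discriminant -395 < 0 and is irreducible over ℤ.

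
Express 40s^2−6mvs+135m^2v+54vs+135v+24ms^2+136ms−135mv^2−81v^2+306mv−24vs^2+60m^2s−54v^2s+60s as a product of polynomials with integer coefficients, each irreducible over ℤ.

Group: 5m(27mv+12ms−27v^2−12vs+45v+20s) + (2s+3)(27mv+12ms−27v^2−12vs+45v+20s); both groups contain (27mv+12ms−27v^2−12vs+45v+20s), so (5m+2s+3) is a factor with cofactor 27mv+12ms−27v^2−12vs+45v+20s.
The cofactor groups again: 27mv+12ms−27v^2−12vs+45v+20s = 3m(9v+4s) + (−3v+5)(9v+4s); both groups contain (9v+4s), giving (3m−3v+5)(9v+4s).

(3m−3v+5)(9v+4s)(5m+2s+3)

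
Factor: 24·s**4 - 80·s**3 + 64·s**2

Pull out the common factor 8·s**2, then factor the remaining trinomial.

8·s**2·(3·s - 4)·(s - 2)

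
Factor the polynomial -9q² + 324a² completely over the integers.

9(6a + q)(6a - q)

Factor out 9, leaving 36a² - q², which is a difference of two squares.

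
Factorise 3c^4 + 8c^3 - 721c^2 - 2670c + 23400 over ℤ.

(3c - 13)(c + 10)(c + 12)(c - 15)

Trying the rational-root candidates, c = 13/3 is a root, so (3c - 13) is a factor; dividing leaves c^3 + 7c^2 - 210c - 1800.
Next, c = 15 is a root, so (c - 15) is a factor; dividing leaves c^2 + 22c + 120.
The remaining quadratic factors as (c + 10)(c + 12).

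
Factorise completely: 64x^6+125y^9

(4x^2+5y^3)(16x^4-20x^2y^3+25y^6)

Recognize a sum of cubes with the parts 5y^3 and 4x^2.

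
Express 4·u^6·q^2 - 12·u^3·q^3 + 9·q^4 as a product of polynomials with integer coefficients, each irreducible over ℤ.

Pull out the common factor q^2, leaving 4·u^6 - 12·u^3·q + 9·q^2.
Recognize a perfect-square trinomial with the parts 2·u^3 and 3·q.

q^2·(2·u^3 - 3·q)^2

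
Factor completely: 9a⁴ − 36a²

Every term has a factor of 9a²; factoring it out leaves a² − 4.
Recognize a difference of squares with the parts a and 2.

9a²(a + 2)(a − 2)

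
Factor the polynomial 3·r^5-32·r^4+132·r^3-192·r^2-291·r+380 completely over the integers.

Trying the rational-root candidates, r = 5 is a root, so (r-5) is a factor; dividing leaves 3·r^4-17·r^3+47·r^2+43·r-76.
Continuing, r = -4/3 is a root, giving the factor (3·r+4) and quotient r^3-7·r^2+25·r-19.
Then r = 1 is a root, giving the factor (r-1) and quotient r^2-6·r+19.
The quadratic r^2-6·r+19 has discriminant -40 < 0 and is irreducible over ℤ.

(3·r+4)·(r-1)·(r-5)·(r^2-6·r+19)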